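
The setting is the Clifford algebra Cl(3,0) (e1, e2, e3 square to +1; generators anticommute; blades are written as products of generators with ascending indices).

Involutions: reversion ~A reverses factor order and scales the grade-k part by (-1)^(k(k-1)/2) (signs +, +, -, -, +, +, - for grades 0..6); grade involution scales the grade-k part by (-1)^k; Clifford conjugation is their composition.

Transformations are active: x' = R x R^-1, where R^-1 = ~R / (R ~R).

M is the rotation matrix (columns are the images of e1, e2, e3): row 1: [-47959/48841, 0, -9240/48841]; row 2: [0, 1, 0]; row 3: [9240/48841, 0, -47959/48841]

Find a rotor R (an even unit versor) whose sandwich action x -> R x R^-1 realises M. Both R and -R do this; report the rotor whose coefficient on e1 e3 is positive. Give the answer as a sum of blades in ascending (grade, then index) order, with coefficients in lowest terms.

Method: write R = a + b12*e1 e2 + b13*e1 e3 + b23*e2 e3 with a^2 + b12^2 + b13^2 + b23^2 = 1 (so R^-1 = ~R). Expanding the columns R e_j ~R gives tr M = 4a^2 - 1 and, from the antisymmetric part, M21 - M12 = -4a*b12, M13 - M31 = 4a*b13, M32 - M23 = -4a*b23.
Here tr M = -47077/48841, so a^2 = (1 + tr M)/4 = 441/48841 and a = ±21/221. Taking a = 21/221: M21 - M12 = 0, M13 - M31 = -18480/48841, M32 - M23 = 0, giving b12 = 0, b13 = -220/221, b23 = 0, i.e. R = 21/221 - 220/221*e1 e3.
Its e1 e3 coefficient is negative, so report the other preimage -R.
Answer: -21/221 + 220/221*e1 e3. Note: both R and -R realise this M (trace -47077/48841); the covering map identifies them, and the e1 e3-coefficient sign is the tie-breaker.


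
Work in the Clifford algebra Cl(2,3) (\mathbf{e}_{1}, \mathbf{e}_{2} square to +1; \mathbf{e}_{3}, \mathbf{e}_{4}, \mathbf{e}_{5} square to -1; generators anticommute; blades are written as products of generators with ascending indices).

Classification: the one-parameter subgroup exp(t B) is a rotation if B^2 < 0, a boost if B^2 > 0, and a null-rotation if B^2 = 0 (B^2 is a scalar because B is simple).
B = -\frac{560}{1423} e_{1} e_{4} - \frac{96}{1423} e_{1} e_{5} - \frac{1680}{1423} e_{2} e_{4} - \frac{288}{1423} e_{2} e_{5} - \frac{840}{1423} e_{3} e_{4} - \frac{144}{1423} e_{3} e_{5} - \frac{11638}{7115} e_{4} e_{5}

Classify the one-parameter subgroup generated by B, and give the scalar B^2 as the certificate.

B^2 term by term: the squares give (-\frac{560}{1423})^2*(e_{1} e_{4})^2 + (-\frac{96}{1423})^2*(e_{1} e_{5})^2 + (-\frac{1680}{1423})^2*(e_{2} e_{4})^2 + (-\frac{288}{1423})^2*(e_{2} e_{5})^2 + (-\frac{840}{1423})^2*(e_{3} e_{4})^2 + (-\frac{144}{1423})^2*(e_{3} e_{5})^2 + (-\frac{11638}{7115})^2*(e_{4} e_{5})^2 = \frac{313600}{2024929}*(+1) + \frac{9216}{2024929}*(+1) + \frac{2822400}{2024929}*(+1) + \frac{82944}{2024929}*(+1) + \frac{705600}{2024929}*(-1) + \frac{20736}{2024929}*(-1) + \frac{135443044}{50623225}*(-1) = -\frac{36}{25} (each basis 2-blade squares to minus the product of its generators' squares); cross terms between blades sharing an index anticommute and cancel; the commuting (index-disjoint) pairs give grade-4 terms 2*c*c'*(blade product), which cancel blade by blade — e_{1} e_{2} e_{4} e_{5}: -\frac{322560}{2024929} + \frac{322560}{2024929} = 0; e_{1} e_{3} e_{4} e_{5}: -\frac{161280}{2024929} + \frac{161280}{2024929} = 0; e_{2} e_{3} e_{4} e_{5}: -\frac{483840}{2024929} + \frac{483840}{2024929} = 0 — confirming B is simple. So B^2 = -\frac{36}{25}.
Answer: rotation, certificate B^2 = -\frac{36}{25}. Certificate logic: -\frac{36}{25} is a conjugation-invariant scalar, so its sign fixes rotation versus boost versus null-rotation outright.


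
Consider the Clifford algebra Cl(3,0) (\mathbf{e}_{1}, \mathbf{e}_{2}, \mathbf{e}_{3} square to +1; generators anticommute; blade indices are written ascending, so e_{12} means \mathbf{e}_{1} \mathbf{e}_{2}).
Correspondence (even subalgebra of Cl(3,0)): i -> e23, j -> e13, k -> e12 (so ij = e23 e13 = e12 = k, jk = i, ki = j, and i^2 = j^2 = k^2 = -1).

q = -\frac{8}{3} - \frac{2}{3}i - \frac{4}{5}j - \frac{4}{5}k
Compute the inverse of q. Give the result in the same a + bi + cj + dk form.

In blades: q = -\frac{8}{3} - \frac{4}{5} e_{12} - \frac{4}{5} e_{13} - \frac{2}{3} e_{23}.
With qbar = -\frac{8}{3} + \frac{4}{5} e_{12} + \frac{4}{5} e_{13} + \frac{2}{3} e_{23} (scalar fixed, mapped units negated), q qbar = \frac{1988}{225} (the sum of squared coefficients), so q^-1 = qbar / (\frac{1988}{225}) = -\frac{150}{497} + \frac{45}{497} e_{12} + \frac{45}{497} e_{13} + \frac{75}{994} e_{23}; translating back:
Answer: -\frac{150}{497} + \frac{75}{994}i + \frac{45}{497}j + \frac{45}{497}k


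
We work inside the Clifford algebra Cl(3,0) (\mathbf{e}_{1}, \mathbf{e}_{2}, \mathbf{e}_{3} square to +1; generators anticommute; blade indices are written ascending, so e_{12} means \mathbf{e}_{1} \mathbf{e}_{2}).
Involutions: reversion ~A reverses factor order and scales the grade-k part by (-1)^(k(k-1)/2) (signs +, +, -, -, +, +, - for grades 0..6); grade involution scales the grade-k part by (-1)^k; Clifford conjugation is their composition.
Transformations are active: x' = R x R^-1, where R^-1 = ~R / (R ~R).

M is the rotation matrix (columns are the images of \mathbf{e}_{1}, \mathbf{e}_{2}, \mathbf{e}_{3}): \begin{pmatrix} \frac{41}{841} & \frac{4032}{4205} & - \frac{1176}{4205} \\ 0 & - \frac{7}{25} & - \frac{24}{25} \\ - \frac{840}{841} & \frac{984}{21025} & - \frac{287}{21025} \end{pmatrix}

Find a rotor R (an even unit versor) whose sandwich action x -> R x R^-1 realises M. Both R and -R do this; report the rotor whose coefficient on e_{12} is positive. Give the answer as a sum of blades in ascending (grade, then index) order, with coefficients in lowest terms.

Method: write R = a + b12*e_{12} + b13*e_{13} + b23*e_{23} with a^2 + b12^2 + b13^2 + b23^2 = 1 (so R^-1 = ~R). Expanding the columns R e_j ~R gives tr M = 4a^2 - 1 and, from the antisymmetric part, M21 - M12 = -4a*b12, M13 - M31 = 4a*b13, M32 - M23 = -4a*b23.
Here tr M = -\frac{5149}{21025}, so a^2 = (1 + tr M)/4 = \frac{3969}{21025} and a = ±\frac{63}{145}. Taking a = \frac{63}{145}: M21 - M12 = -\frac{4032}{4205}, M13 - M31 = \frac{3024}{4205}, M32 - M23 = \frac{21168}{21025}, giving b12 = \frac{16}{29}, b13 = \frac{12}{29}, b23 = -\frac{84}{145}, i.e. R = \frac{63}{145} + \frac{16}{29} e_{12} + \frac{12}{29} e_{13} - \frac{84}{145} e_{23}.
Its e_{12} coefficient is already positive.
Answer: \frac{63}{145} + \frac{16}{29} e_{12} + \frac{12}{29} e_{13} - \frac{84}{145} e_{23}. Note: both R and -R realise this M (trace -\frac{5149}{21025}); the covering map identifies them, and the e_{12}-coefficient sign is the tie-breaker.


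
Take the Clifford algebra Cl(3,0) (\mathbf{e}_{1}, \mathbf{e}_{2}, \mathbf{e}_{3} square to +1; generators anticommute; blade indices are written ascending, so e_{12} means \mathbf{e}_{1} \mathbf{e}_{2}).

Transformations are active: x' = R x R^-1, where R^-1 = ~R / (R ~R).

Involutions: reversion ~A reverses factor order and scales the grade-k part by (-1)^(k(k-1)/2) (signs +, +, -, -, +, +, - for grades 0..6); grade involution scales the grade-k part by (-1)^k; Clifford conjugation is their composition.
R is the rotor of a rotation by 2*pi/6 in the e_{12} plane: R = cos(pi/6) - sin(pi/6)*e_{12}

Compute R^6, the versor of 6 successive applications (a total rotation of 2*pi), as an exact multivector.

Half-angle bookkeeping: 6 applications in e_{12} add up to rotor phase 6*pi/6 = \pi, so R^6 = cos(\pi) - sin(\pi)*e_{12}.
cos(\pi) = -1 and sin(\pi) = 0, so R^6 = -1. The total rotation 2*pi is 1 full turn, so every vector returns to itself, yet the rotor is -1, on the OTHER sheet of the double cover (an odd number of 2*pi turns).
Answer: -1


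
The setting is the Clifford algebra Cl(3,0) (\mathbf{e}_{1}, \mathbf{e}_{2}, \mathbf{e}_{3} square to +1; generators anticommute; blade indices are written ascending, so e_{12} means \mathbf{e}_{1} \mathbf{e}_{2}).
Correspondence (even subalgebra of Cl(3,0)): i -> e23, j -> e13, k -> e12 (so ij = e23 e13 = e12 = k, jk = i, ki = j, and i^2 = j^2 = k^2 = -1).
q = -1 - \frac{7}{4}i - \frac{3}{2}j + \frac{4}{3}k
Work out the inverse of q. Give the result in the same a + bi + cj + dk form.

In blades: q = -1 + \frac{4}{3} e_{12} - \frac{3}{2} e_{13} - \frac{7}{4} e_{23}.
With qbar = -1 - \frac{4}{3} e_{12} + \frac{3}{2} e_{13} + \frac{7}{4} e_{23} (scalar fixed, mapped units negated), q qbar = \frac{1165}{144} (the sum of squared coefficients), so q^-1 = qbar / (\frac{1165}{144}) = -\frac{144}{1165} - \frac{192}{1165} e_{12} + \frac{216}{1165} e_{13} + \frac{252}{1165} e_{23}; translating back:
Answer: -\frac{144}{1165} + \frac{252}{1165}i + \frac{216}{1165}j - \frac{192}{1165}k


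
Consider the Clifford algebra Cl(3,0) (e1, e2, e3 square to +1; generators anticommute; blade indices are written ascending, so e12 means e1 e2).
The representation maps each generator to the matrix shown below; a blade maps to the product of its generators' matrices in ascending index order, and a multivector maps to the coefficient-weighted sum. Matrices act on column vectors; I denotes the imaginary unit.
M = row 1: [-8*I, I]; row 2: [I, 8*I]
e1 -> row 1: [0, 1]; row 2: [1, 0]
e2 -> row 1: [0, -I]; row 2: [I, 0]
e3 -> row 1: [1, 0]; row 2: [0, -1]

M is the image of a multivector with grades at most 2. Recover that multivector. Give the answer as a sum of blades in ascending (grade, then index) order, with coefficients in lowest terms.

Method: 1, rho(e1), rho(e2), rho(e3) form a trace-orthogonal basis of the 2x2 complex matrices (tr(X Y) = 2 if X = Y, else 0), so M = m0*1 + m1*rho(e1) + m2*rho(e2) + m3*rho(e3) with m0 = tr(M)/2 = 0, m1 = tr(M rho(e1))/2 = I, m2 = tr(M rho(e2))/2 = 0, m3 = tr(M rho(e3))/2 = -8*I.
Multiplying table entries, the bivector images are rho(e12) = I*rho(e3), rho(e13) = -I*rho(e2), rho(e23) = I*rho(e1); with real blade coefficients the real parts of m0..m3 are the coefficients of 1, e1, e2, e3 and the imaginary parts give the bivectors (e23: Im m1, e13: -Im m2, e12: Im m3).
Answer: -8*e12 + e23


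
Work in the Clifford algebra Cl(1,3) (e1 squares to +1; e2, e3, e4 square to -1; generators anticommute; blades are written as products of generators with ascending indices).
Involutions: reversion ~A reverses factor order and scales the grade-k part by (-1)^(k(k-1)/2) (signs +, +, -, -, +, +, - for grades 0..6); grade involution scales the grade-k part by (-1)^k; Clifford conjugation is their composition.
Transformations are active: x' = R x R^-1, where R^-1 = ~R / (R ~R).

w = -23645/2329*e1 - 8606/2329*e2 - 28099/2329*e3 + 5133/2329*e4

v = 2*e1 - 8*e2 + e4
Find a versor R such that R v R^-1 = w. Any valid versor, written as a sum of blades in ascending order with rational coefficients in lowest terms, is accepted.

Reasoning: v^2 = w^2 = -61 since conjugation preserves the quadratic form; R = v + w = -18987/2329*e1 - 27238/2329*e2 - 28099/2329*e3 + 7462/2329*e4 is then valid when invertible, keeping its own part and reversing (v - w)/2.
Answer: -18987/2329*e1 - 27238/2329*e2 - 28099/2329*e3 + 7462/2329*e4


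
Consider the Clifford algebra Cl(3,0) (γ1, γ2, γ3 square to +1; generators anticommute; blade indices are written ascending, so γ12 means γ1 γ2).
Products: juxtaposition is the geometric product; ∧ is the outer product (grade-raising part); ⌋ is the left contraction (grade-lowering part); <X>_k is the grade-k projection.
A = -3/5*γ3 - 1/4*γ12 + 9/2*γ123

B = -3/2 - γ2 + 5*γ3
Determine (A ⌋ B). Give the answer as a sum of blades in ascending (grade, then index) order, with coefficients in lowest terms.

step 1: -3
Answer: -3


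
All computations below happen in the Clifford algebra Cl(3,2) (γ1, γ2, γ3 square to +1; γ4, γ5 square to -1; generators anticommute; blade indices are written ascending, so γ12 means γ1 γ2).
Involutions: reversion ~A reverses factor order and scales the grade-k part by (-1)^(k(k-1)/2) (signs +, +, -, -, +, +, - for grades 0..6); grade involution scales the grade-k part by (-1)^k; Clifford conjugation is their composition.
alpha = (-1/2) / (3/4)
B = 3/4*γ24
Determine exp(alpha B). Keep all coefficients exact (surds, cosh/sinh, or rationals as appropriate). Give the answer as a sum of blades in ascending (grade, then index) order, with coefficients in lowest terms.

B^2 = (3/4)^2*(γ24)^2 = 9/16*(+1) = 9/16 (a basis 2-blade squares to minus the product of its generators' squares).
B^2 = 9/16 — a positive square means the series sums to a boost: l = 3/4, alpha*l = -1/2, so exp(alpha B) = cosh(-1/2) + (sinh(-1/2)/(3/4))*B = cosh(1/2) + (-4*sinh(1/2)/3)*B.
Answer: cosh(1/2) - sinh(1/2)*γ24


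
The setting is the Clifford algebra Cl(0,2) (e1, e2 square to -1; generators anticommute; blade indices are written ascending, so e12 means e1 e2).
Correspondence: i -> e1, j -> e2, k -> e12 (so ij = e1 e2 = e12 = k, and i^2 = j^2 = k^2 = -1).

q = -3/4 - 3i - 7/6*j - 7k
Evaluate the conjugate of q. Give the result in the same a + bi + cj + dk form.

In blades: q = -3/4 - 3*e1 - 7/6*e2 - 7*e12.
Conjugation here is Clifford conjugation: the scalar is fixed and the grade-1 and grade-2 blades all flip sign, giving -3/4 + 3*e1 + 7/6*e2 + 7*e12; translating back:
Answer: -3/4 + 3i + 7/6*j + 7k


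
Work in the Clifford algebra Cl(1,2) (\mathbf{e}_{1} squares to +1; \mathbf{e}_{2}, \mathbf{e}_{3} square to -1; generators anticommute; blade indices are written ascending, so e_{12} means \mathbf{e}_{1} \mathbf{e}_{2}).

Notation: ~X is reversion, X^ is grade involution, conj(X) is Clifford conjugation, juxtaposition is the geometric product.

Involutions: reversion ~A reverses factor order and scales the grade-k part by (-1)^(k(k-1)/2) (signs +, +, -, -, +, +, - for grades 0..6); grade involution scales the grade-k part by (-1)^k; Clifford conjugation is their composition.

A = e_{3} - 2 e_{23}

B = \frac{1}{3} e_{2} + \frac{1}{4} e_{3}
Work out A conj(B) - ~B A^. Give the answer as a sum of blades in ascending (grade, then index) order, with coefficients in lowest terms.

first term: \frac{1}{4} - \frac{1}{2} e_{2} + \frac{2}{3} e_{3} + \frac{1}{3} e_{23}
second term: \frac{1}{4} - \frac{1}{2} e_{2} + \frac{2}{3} e_{3} - \frac{1}{3} e_{23}
Answer: \frac{2}{3} e_{23}


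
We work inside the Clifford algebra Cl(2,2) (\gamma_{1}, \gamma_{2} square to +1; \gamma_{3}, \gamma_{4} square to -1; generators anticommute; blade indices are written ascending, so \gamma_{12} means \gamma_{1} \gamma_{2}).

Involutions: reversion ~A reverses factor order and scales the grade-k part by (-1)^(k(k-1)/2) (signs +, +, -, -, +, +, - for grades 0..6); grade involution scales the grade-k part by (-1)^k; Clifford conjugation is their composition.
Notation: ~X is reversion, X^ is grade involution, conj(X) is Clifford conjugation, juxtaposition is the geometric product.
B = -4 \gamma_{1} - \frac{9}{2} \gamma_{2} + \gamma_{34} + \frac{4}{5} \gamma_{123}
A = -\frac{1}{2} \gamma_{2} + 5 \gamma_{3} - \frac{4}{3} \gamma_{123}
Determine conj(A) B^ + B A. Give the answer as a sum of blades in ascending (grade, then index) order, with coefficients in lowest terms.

first term: \frac{199}{60} + 5 \gamma_{4} - 6 \gamma_{12} + \frac{132}{5} \gamma_{13} + \frac{103}{6} \gamma_{23} + \frac{4}{3} \gamma_{124} + \frac{1}{2} \gamma_{234}
second term: \frac{71}{60} + 5 \gamma_{4} - 2 \gamma_{12} - \frac{128}{5} \gamma_{13} - \frac{103}{6} \gamma_{23} - \frac{4}{3} \gamma_{124} - \frac{1}{2} \gamma_{234}
Answer: \frac{9}{2} + 10 \gamma_{4} - 8 \gamma_{12} + \frac{4}{5} \gamma_{13}


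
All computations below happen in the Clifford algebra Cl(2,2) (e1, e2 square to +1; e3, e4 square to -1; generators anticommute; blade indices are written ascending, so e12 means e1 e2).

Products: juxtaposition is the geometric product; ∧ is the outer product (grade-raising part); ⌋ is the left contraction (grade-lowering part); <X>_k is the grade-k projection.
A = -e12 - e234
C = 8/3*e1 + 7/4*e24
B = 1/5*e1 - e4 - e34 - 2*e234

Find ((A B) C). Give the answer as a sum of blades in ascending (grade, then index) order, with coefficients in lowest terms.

step 1: -2 - 4/5*e2 - e23 + e124 + 2*e134 + 6/5*e1234
step 2: -43/12*e1 - 7/5*e4 + 32/15*e12 - 21/10*e13 - 5/6*e24 + 85/12*e34 - 37/6*e123 - 16/5*e234
Answer: -43/12*e1 - 7/5*e4 + 32/15*e12 - 21/10*e13 - 5/6*e24 + 85/12*e34 - 37/6*e123 - 16/5*e234


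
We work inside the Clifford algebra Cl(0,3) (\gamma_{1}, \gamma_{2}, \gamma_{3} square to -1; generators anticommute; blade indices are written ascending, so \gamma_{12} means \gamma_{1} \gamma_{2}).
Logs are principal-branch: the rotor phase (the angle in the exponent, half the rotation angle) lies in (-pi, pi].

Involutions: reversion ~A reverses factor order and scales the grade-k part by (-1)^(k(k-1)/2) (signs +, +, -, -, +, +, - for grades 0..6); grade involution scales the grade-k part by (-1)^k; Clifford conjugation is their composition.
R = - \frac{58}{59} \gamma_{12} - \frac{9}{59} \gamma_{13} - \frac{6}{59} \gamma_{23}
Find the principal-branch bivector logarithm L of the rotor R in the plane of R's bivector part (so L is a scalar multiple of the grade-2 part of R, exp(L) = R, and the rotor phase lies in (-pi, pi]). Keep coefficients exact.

The scalar part of R is 0, and that scalar determines the rotor phase on the principal branch; recovering the unit plane as bivector-part over sine of the phase gives L = phase * plane.
Concretely: cos(phase) = 0 gives phase = ±\frac{\pi}{2}, and since phase/sin(phase) is even the sign is immaterial: L = (phase/sin(phase)) * <R>_2 = (\frac{\pi}{2}) * <R>_2.
Answer: - \frac{29 \pi}{59} \gamma_{12} - \frac{9 \pi}{118} \gamma_{13} - \frac{3 \pi}{59} \gamma_{23}


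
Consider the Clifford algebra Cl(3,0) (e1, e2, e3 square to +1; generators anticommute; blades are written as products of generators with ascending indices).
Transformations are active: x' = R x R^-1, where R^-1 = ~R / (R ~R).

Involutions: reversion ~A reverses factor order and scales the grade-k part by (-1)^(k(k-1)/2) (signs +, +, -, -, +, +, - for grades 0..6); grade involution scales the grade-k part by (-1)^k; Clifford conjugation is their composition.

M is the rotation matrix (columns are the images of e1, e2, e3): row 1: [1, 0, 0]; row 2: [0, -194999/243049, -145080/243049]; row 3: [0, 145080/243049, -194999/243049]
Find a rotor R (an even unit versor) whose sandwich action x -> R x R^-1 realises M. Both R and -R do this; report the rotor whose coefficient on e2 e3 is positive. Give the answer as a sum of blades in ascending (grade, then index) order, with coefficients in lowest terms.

Method: write R = a + b12*e1 e2 + b13*e1 e3 + b23*e2 e3 with a^2 + b12^2 + b13^2 + b23^2 = 1 (so R^-1 = ~R). Expanding the columns R e_j ~R gives tr M = 4a^2 - 1 and, from the antisymmetric part, M21 - M12 = -4a*b12, M13 - M31 = 4a*b13, M32 - M23 = -4a*b23.
Here tr M = -146949/243049, so a^2 = (1 + tr M)/4 = 24025/243049 and a = ±155/493. Taking a = 155/493: M21 - M12 = 0, M13 - M31 = 0, M32 - M23 = 290160/243049, giving b12 = 0, b13 = 0, b23 = -468/493, i.e. R = 155/493 - 468/493*e2 e3.
Its e2 e3 coefficient is negative, so report the other preimage -R.
Answer: -155/493 + 468/493*e2 e3. Uniqueness: Spin(3) -> SO(3) maps R and -R to the same rotation of trace -146949/243049; fixing the sign of the e2 e3 coefficient removes the ambiguity.


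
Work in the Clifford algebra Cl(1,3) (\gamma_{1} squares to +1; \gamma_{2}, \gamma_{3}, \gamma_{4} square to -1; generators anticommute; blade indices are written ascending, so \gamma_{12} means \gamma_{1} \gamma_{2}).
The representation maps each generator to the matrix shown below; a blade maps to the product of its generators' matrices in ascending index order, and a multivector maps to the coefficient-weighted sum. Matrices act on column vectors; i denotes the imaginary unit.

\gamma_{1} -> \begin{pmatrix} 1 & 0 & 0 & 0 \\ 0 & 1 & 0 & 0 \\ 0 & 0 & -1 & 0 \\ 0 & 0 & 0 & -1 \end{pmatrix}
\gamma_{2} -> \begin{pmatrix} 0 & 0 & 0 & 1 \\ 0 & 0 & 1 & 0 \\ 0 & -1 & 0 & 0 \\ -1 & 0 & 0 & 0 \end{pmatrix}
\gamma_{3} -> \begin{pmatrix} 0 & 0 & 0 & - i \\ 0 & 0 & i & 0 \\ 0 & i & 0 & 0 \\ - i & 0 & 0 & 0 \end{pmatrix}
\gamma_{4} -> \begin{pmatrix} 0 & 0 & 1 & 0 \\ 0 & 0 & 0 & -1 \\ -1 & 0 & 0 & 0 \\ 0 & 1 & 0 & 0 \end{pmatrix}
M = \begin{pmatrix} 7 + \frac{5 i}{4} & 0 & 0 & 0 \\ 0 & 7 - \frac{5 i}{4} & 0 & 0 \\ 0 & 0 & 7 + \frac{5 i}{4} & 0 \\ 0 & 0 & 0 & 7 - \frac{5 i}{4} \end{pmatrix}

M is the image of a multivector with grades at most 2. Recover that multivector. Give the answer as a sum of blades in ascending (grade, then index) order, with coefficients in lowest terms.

Method: the blade images are trace-orthogonal — tr(rho(e_A) rho(e_B)^-1) = 4 if A = B and 0 otherwise — and rho(e_A)^-1 = (e_A)^2 * rho(e_A) with (e_A)^2 = +1 or -1, so the coefficient of e_A in the preimage is (e_A)^2 * tr(M rho(e_A))/4.
Nonzero projections over blades of grade <= 2: 1: (1)^2 = +1, tr(M 1) = 28, coefficient 7; \gamma_{23}: (\gamma_{23})^2 = -1, tr(M rho(\gamma_{23})) = 5, coefficient -\frac{5}{4}. Every other blade of grade <= 2 projects to 0.
Answer: 7 - \frac{5}{4} \gamma_{23}


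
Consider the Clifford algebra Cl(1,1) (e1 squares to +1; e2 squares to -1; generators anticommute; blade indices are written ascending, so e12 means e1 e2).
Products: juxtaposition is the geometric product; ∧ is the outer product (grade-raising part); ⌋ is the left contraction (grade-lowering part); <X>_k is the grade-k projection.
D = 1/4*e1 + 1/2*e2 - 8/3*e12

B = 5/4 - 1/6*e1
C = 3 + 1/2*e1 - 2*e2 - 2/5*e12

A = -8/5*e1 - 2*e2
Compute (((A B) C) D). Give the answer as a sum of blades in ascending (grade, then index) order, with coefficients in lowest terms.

step 1: 4/15 - 2*e1 - 5/2*e2 - 1/3*e12
step 2: -76/15 - 83/15*e1 - 106/15*e2 + 1243/300*e12
step 3: -8009/900 + 27911/1800*e1 + 40271/3600*e2 + 563/45*e12
Answer: -8009/900 + 27911/1800*e1 + 40271/3600*e2 + 563/45*e12


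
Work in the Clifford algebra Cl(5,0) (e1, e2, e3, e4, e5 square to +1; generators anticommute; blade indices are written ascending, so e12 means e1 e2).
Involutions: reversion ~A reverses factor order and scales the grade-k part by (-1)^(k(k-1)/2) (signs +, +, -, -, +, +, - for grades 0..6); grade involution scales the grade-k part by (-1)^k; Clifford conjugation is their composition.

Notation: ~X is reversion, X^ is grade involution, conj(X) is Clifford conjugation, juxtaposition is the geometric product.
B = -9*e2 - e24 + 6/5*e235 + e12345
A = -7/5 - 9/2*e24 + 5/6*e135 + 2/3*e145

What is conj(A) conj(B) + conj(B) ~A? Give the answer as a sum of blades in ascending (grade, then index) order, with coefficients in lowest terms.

first term: -9/2 - 63/5*e2 - 81/2*e4 - e12 + 2/3*e23 - 67/30*e24 - 2/3*e125 - 9/2*e135 - 42/25*e235 + 27/5*e345 + 4/5*e1234 + 15/2*e1235 + 6*e1245 + 17/30*e12345
second term: -9/2 - 63/5*e2 + 81/2*e4 - e12 - 2/3*e23 - 17/30*e24 - 2/3*e125 - 9/2*e135 - 42/25*e235 - 27/5*e345 - 4/5*e1234 + 15/2*e1235 + 6*e1245 + 67/30*e12345
Answer: -9 - 126/5*e2 - 2*e12 - 14/5*e24 - 4/3*e125 - 9*e135 - 84/25*e235 + 15*e1235 + 12*e1245 + 14/5*e12345


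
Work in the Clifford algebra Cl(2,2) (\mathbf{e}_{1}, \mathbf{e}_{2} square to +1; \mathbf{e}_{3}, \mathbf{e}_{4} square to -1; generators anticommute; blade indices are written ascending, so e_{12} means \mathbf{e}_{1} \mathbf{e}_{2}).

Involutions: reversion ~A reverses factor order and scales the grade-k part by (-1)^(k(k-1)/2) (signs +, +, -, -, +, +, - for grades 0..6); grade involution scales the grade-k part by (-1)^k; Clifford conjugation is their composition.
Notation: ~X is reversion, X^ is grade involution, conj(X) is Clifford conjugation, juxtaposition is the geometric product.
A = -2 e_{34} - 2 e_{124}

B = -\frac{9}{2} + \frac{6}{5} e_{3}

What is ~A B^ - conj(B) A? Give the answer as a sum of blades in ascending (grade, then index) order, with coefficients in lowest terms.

first term: -\frac{12}{5} e_{4} - 9 e_{34} - 9 e_{124} + \frac{12}{5} e_{1234}
second term: -\frac{12}{5} e_{4} + 9 e_{34} + 9 e_{124} + \frac{12}{5} e_{1234}
Answer: -18 e_{34} - 18 e_{124}


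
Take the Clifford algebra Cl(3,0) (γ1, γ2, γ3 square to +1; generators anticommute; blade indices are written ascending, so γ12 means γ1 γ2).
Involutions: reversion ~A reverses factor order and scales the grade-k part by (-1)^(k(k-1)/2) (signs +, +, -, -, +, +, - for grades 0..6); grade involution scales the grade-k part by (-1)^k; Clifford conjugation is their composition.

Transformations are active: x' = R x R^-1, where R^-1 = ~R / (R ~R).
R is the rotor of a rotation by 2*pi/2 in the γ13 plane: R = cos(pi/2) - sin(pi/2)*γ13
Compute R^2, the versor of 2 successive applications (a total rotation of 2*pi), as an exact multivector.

Because a rotor carries half the rotation angle, composing 2 copies of this γ13-plane rotor multiplies the phase: 2*(pi/2) = pi, hence R^2 = cos(pi) - sin(pi)*γ13.
cos(pi) = -1 and sin(pi) = 0, so R^2 = -1. The total rotation 2*pi is 1 full turn, so every vector returns to itself, yet the rotor is -1, on the OTHER sheet of the double cover (an odd number of 2*pi turns).
Answer: -1


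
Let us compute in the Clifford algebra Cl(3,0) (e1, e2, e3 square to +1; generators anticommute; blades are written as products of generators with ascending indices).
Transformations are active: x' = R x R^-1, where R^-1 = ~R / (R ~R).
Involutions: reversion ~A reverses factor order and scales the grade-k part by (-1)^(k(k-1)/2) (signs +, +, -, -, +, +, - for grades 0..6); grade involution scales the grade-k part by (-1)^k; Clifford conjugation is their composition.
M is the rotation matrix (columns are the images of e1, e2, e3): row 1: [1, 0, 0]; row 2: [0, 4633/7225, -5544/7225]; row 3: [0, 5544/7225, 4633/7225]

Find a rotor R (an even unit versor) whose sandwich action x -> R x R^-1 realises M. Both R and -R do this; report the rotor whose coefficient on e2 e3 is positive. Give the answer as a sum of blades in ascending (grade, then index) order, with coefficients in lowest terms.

Method: write R = a + b12*e1 e2 + b13*e1 e3 + b23*e2 e3 with a^2 + b12^2 + b13^2 + b23^2 = 1 (so R^-1 = ~R). Expanding the columns R e_j ~R gives tr M = 4a^2 - 1 and, from the antisymmetric part, M21 - M12 = -4a*b12, M13 - M31 = 4a*b13, M32 - M23 = -4a*b23.
Here tr M = 16491/7225, so a^2 = (1 + tr M)/4 = 5929/7225 and a = ±77/85. Taking a = 77/85: M21 - M12 = 0, M13 - M31 = 0, M32 - M23 = 11088/7225, giving b12 = 0, b13 = 0, b23 = -36/85, i.e. R = 77/85 - 36/85*e2 e3.
Its e2 e3 coefficient is negative, so report the other preimage -R.
Answer: -77/85 + 36/85*e2 e3. Why the constraint matters: R and -R act identically through the sandwich — M has trace 16491/7225 either way — so only the sign condition on e2 e3 picks one of the two preimages.


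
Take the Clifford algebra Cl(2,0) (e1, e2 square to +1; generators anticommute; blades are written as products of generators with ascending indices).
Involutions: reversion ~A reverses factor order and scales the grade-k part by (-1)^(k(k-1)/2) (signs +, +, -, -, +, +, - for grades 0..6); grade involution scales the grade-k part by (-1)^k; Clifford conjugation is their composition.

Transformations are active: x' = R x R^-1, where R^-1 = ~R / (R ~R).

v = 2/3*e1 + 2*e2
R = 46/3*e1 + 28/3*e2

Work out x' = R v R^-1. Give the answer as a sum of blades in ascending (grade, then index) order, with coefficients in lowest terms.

~R = 46/3*e1 + 28/3*e2, and R ~R = 2900/9, so R^-1 = ~R / (2900/9).
R v = 260/9 + 220/9*e1 e2
Answer: 302/145*e1 - 142/435*e2


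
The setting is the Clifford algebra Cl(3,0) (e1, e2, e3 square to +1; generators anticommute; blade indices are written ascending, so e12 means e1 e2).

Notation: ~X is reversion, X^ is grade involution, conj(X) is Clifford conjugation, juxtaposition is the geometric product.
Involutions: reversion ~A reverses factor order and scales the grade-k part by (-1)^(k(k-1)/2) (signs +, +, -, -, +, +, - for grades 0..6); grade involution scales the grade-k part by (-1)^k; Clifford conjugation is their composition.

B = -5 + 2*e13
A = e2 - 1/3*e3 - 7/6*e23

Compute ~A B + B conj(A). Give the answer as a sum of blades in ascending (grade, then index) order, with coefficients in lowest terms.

first term: 2/3*e1 - 5*e2 + 5/3*e3 + 7/3*e12 - 35/6*e23 - 2*e123
second term: 2/3*e1 + 5*e2 - 5/3*e3 - 7/3*e12 - 35/6*e23 + 2*e123
Answer: 4/3*e1 - 35/3*e23


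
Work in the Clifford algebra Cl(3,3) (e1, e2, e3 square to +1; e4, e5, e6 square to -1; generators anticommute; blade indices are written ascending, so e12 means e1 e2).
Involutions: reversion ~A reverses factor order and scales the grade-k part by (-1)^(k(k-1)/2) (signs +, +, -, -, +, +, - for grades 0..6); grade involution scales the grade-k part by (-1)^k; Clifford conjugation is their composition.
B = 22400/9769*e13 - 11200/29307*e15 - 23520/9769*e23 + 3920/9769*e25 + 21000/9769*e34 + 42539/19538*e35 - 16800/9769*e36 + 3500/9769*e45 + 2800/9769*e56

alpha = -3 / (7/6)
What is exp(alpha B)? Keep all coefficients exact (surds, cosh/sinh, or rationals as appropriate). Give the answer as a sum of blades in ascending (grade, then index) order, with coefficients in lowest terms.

B^2 term by term: the squares give (22400/9769)^2*(e13)^2 + (-11200/29307)^2*(e15)^2 + (-23520/9769)^2*(e23)^2 + (3920/9769)^2*(e25)^2 + (21000/9769)^2*(e34)^2 + (42539/19538)^2*(e35)^2 + (-16800/9769)^2*(e36)^2 + (3500/9769)^2*(e45)^2 + (2800/9769)^2*(e56)^2 = 501760000/95433361*(-1) + 125440000/858900249*(+1) + 553190400/95433361*(-1) + 15366400/95433361*(+1) + 441000000/95433361*(+1) + 1809566521/381733444*(+1) + 282240000/95433361*(+1) + 12250000/95433361*(-1) + 7840000/95433361*(-1) = 49/36 (each basis 2-blade squares to minus the product of its generators' squares); cross terms between blades sharing an index anticommute and cancel; the commuting (index-disjoint) pairs give grade-4 terms 2*c*c'*(blade product), which cancel blade by blade — e1235: -175616000/95433361 + 175616000/95433361 = 0; e1345: 156800000/95433361 - 156800000/95433361 = 0; e1356: 125440000/95433361 - 125440000/95433361 = 0; e2345: -164640000/95433361 + 164640000/95433361 = 0; e2356: -131712000/95433361 + 131712000/95433361 = 0; e3456: 117600000/95433361 - 117600000/95433361 = 0 — confirming B is simple. So B^2 = 49/36.
B^2 = 49/36 — the series telescopes hyperbolically here: l = 7/6, alpha*l = -3, so exp(alpha B) = cosh(-3) + (sinh(-3)/(7/6))*B = cosh(3) + (-6*sinh(3)/7)*B.
Answer: cosh(3) - 19200*sinh(3)/9769*e13 + 3200*sinh(3)/9769*e15 + 20160*sinh(3)/9769*e23 - 3360*sinh(3)/9769*e25 - 18000*sinh(3)/9769*e34 - 18231*sinh(3)/9769*e35 + 14400*sinh(3)/9769*e36 - 3000*sinh(3)/9769*e45 - 2400*sinh(3)/9769*e56


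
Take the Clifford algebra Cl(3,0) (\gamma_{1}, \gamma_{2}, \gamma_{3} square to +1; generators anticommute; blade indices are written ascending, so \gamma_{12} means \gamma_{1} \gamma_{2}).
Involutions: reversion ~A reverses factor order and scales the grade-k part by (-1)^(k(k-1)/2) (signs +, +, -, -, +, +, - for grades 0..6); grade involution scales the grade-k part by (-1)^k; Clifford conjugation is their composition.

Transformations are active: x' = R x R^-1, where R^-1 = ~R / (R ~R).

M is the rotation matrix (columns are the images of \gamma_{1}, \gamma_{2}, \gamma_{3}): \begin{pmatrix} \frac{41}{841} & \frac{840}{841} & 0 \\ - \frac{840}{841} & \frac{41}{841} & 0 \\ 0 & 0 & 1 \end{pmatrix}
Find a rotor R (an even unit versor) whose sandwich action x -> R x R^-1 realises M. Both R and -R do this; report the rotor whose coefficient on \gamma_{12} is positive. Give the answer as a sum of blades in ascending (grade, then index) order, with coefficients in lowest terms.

Method: write R = a + b12*\gamma_{12} + b13*\gamma_{13} + b23*\gamma_{23} with a^2 + b12^2 + b13^2 + b23^2 = 1 (so R^-1 = ~R). Expanding the columns R e_j ~R gives tr M = 4a^2 - 1 and, from the antisymmetric part, M21 - M12 = -4a*b12, M13 - M31 = 4a*b13, M32 - M23 = -4a*b23.
Here tr M = \frac{923}{841}, so a^2 = (1 + tr M)/4 = \frac{441}{841} and a = ±\frac{21}{29}. Taking a = \frac{21}{29}: M21 - M12 = -\frac{1680}{841}, M13 - M31 = 0, M32 - M23 = 0, giving b12 = \frac{20}{29}, b13 = 0, b23 = 0, i.e. R = \frac{21}{29} + \frac{20}{29} \gamma_{12}.
Its \gamma_{12} coefficient is already positive.
Answer: \frac{21}{29} + \frac{20}{29} \gamma_{12}. Note: both R and -R realise this M (trace \frac{923}{841}); the covering map identifies them, and the \gamma_{12}-coefficient sign is the tie-breaker.


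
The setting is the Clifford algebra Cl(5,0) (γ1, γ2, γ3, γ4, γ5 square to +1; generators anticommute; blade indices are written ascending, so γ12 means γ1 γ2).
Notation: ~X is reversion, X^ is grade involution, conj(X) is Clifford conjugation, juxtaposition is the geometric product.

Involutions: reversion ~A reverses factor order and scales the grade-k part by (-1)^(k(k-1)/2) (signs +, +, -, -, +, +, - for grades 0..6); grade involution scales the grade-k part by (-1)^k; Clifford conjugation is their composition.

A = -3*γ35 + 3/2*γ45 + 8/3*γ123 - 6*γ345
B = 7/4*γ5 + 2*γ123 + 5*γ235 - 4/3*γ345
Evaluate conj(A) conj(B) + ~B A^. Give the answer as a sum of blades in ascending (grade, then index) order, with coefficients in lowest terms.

first term: -40/3 - 15*γ2 - 29/4*γ3 - 11/8*γ4 - 40/3*γ15 + 30*γ24 + 21/2*γ34 - 6*γ125 - 15/2*γ234 - 14/3*γ1235 - 140/9*γ1245 - 3*γ12345
second term: -40/3 - 15*γ2 + 13/4*γ3 - 53/8*γ4 + 40/3*γ15 - 30*γ24 + 21/2*γ34 + 6*γ125 + 15/2*γ234 + 14/3*γ1235 - 140/9*γ1245 - 3*γ12345
Answer: -80/3 - 30*γ2 - 4*γ3 - 8*γ4 + 21*γ34 - 280/9*γ1245 - 6*γ12345


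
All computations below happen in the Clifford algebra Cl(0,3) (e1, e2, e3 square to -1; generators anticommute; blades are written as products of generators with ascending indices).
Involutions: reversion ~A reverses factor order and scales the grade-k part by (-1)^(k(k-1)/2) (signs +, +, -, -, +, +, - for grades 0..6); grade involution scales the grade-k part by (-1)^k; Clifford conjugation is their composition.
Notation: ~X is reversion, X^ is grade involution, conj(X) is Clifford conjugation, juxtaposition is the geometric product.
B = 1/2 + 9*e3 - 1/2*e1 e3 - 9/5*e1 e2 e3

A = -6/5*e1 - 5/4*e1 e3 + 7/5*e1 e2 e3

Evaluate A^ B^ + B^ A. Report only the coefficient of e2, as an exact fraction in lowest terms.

first term: -629/200 - 213/20*e1 - 31/20*e2 + 3/5*e3 - 63/5*e1 e2 - 457/40*e1 e3 - 54/25*e2 e3 - 7/10*e1 e2 e3
second term: 379/200 + 213/20*e1 - 59/20*e2 + 3/5*e3 + 63/5*e1 e2 - 457/40*e1 e3 + 54/25*e2 e3 + 7/10*e1 e2 e3
Answer: -9/2


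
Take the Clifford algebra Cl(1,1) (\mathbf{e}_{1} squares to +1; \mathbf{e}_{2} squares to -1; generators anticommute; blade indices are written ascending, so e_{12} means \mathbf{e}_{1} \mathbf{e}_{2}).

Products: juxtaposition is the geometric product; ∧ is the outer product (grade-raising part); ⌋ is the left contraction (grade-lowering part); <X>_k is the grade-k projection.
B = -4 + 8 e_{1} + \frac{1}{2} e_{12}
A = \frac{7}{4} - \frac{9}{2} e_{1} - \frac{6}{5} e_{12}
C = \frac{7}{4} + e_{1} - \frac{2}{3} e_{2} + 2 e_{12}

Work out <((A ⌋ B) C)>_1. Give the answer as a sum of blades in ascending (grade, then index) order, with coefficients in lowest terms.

step 1: -\frac{218}{5} + 14 e_{1} - \frac{9}{4} e_{2} + \frac{7}{8} e_{12}
step 2: -\frac{1241}{20} - \frac{1381}{60} e_{1} + \frac{12541}{240} e_{2} - \frac{44521}{480} e_{12}
step 3: -\frac{1381}{60} e_{1} + \frac{12541}{240} e_{2}
Answer: -\frac{1381}{60} e_{1} + \frac{12541}{240} e_{2}


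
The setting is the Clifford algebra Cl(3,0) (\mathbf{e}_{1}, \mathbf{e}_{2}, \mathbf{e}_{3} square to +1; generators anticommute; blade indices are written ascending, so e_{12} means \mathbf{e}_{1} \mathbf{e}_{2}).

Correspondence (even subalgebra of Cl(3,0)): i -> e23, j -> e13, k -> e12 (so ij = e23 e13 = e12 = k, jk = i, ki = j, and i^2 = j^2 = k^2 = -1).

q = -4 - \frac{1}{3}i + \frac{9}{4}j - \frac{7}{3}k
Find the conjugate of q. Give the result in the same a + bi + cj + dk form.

In blades: q = -4 - \frac{7}{3} e_{12} + \frac{9}{4} e_{13} - \frac{1}{3} e_{23}.
Quaternion conjugation is reversion on the even subalgebra: the scalar is fixed and every grade-2 blade flips sign, giving -4 + \frac{7}{3} e_{12} - \frac{9}{4} e_{13} + \frac{1}{3} e_{23}; translating back:
Answer: -4 + \frac{1}{3}i - \frac{9}{4}j + \frac{7}{3}k


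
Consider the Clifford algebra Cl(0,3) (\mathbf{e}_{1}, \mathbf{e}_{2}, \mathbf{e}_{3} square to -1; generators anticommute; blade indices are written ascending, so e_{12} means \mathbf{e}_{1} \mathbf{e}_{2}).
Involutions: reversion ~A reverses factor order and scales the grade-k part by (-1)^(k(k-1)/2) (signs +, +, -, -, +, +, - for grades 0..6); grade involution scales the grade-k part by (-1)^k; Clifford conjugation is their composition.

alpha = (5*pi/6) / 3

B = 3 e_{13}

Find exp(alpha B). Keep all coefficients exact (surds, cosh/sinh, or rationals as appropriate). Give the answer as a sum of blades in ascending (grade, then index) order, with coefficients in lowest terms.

B^2 = (3)^2*(e_{13})^2 = 9*(-1) = -9 (a basis 2-blade squares to minus the product of its generators' squares).
B^2 = -9 — the series telescopes trigonometrically here: l = 3, alpha*l = \frac{5 \pi}{6}, so exp(alpha B) = cos(\frac{5 \pi}{6}) + (sin(\frac{5 \pi}{6})/3)*B = - \frac{\sqrt{3}}{2} + (\frac{1}{6})*B.
Answer: - \frac{\sqrt{3}}{2} + \frac{1}{2} e_{13}


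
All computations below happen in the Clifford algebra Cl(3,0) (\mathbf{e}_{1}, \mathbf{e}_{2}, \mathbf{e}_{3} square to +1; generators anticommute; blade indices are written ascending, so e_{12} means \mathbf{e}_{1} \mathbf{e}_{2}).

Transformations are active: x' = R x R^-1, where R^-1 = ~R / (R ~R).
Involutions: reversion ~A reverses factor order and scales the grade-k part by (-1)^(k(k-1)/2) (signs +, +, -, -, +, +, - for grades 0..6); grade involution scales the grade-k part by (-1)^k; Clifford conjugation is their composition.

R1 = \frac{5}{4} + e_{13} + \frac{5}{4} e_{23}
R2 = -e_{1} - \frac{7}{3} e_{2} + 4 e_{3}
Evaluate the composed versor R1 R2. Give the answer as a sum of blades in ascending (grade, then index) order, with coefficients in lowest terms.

Distribute over the terms of R1 (each basis-blade product reordered to ascending indices, repeated generators contracted through their squares):
(\frac{5}{4}) R2 = -\frac{5}{4} e_{1} - \frac{35}{12} e_{2} + 5 e_{3}
(e_{13}) R2 = 4 e_{1} + e_{3} + \frac{7}{3} e_{123}
(\frac{5}{4} e_{23}) R2 = 5 e_{2} + \frac{35}{12} e_{3} - \frac{5}{4} e_{123}
Summing the partial products and collecting blades:
Answer: \frac{11}{4} e_{1} + \frac{25}{12} e_{2} + \frac{107}{12} e_{3} + \frac{13}{12} e_{123}


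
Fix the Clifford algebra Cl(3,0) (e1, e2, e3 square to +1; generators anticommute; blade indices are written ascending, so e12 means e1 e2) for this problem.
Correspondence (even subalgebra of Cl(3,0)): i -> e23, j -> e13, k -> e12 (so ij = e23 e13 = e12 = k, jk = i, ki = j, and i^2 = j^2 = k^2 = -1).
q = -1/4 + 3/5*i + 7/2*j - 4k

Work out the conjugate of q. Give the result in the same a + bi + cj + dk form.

In blades: q = -1/4 - 4*e12 + 7/2*e13 + 3/5*e23.
Quaternion conjugation is reversion on the even subalgebra: the scalar is fixed and every grade-2 blade flips sign, giving -1/4 + 4*e12 - 7/2*e13 - 3/5*e23; translating back:
Answer: -1/4 - 3/5*i - 7/2*j + 4k


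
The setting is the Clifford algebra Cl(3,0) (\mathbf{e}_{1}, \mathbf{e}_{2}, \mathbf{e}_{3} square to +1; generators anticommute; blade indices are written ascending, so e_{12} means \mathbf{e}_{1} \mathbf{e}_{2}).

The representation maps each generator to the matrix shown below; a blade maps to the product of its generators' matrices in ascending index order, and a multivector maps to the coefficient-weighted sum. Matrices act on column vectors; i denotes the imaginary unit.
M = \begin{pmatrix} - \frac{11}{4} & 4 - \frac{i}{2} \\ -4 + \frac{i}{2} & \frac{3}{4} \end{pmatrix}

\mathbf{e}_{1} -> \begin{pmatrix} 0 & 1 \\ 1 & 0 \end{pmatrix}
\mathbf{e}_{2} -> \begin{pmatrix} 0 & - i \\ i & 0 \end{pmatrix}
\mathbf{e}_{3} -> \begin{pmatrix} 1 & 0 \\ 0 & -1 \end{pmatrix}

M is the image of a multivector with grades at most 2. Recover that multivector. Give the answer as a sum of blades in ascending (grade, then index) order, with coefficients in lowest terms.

Method: 1, rho(e_{1}), rho(e_{2}), rho(e_{3}) form a trace-orthogonal basis of the 2x2 complex matrices (tr(X Y) = 2 if X = Y, else 0), so M = m0*1 + m1*rho(e_{1}) + m2*rho(e_{2}) + m3*rho(e_{3}) with m0 = tr(M)/2 = -1, m1 = tr(M rho(e_{1}))/2 = 0, m2 = tr(M rho(e_{2}))/2 = \frac{1}{2} + 4 i, m3 = tr(M rho(e_{3}))/2 = - \frac{7}{4}.
Multiplying table entries, the bivector images are rho(e_{12}) = i*rho(e_{3}), rho(e_{13}) = -i*rho(e_{2}), rho(e_{23}) = i*rho(e_{1}); with real blade coefficients the real parts of m0..m3 are the coefficients of 1, e_{1}, e_{2}, e_{3} and the imaginary parts give the bivectors (e_{23}: Im m1, e_{13}: -Im m2, e_{12}: Im m3).
Answer: -1 + \frac{1}{2} e_{2} - \frac{7}{4} e_{3} - 4 e_{13}
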